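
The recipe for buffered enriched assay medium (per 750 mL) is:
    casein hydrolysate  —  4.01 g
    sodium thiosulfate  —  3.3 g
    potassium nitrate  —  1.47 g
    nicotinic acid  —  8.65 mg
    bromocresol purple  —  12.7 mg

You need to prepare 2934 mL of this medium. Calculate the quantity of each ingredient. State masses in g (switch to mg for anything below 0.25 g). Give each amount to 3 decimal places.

casein hydrolysate 15.687 g; sodium thiosulfate 12.910 g; potassium nitrate 5.751 g; nicotinic acid 33.839 mg; bromocresol purple 49.682 mg

Ratio of target to recipe volume: 2934 / 750 = 3.912.
casein hydrolysate: 4.01 g × (2934 mL / 750 mL) = 15.687 g
sodium thiosulfate: 3.3 g × (2934 mL / 750 mL) = 12.910 g
potassium nitrate: 1.47 g × (2934 mL / 750 mL) = 5.751 g
nicotinic acid: 8.65 mg × (2934 mL / 750 mL) = 33.839 mg
bromocresol purple: 12.7 mg × (2934 mL / 750 mL) = 49.682 mg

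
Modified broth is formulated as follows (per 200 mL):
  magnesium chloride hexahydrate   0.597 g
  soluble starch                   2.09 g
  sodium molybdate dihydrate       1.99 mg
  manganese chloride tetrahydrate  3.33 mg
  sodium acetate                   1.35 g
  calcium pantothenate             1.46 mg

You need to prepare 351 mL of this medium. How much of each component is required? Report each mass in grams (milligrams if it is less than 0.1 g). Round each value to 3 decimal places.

magnesium chloride hexahydrate 1.048 g; soluble starch 3.668 g; sodium molybdate dihydrate 3.492 mg; manganese chloride tetrahydrate 5.844 mg; sodium acetate 2.369 g; calcium pantothenate 2.562 mg

Scale factor = 351 mL / 200 mL = 1.755.
magnesium chloride hexahydrate: 0.597 g × (351 mL / 200 mL) = 1.048 g
soluble starch: 2.09 g × (351 mL / 200 mL) = 3.668 g
sodium molybdate dihydrate: 1.99 mg × (351 mL / 200 mL) = 3.492 mg
manganese chloride tetrahydrate: 3.33 mg × (351 mL / 200 mL) = 5.844 mg
sodium acetate: 1.35 g × (351 mL / 200 mL) = 2.369 g
calcium pantothenate: 1.46 mg × (351 mL / 200 mL) = 2.562 mg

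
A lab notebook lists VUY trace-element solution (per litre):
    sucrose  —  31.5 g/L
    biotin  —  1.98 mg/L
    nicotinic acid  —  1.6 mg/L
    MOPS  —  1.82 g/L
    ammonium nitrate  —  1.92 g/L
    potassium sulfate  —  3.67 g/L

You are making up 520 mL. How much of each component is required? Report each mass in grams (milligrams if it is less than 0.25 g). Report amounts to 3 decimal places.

sucrose 16.380 g; biotin 1.030 mg; nicotinic acid 0.832 mg; MOPS 0.946 g; ammonium nitrate 0.998 g; potassium sulfate 1.908 g

Scale factor relative to 1 L: 0.52.
sucrose: 31.5 g/L × 0.52 L = 16.380 g
biotin: 1.98 mg/L × 0.52 L = 1.030 mg
nicotinic acid: 1.6 mg/L × 0.52 L = 0.832 mg
MOPS: 1.82 g/L × 0.52 L = 0.946 g
ammonium nitrate: 1.92 g/L × 0.52 L = 0.998 g
potassium sulfate: 3.67 g/L × 0.52 L = 1.908 g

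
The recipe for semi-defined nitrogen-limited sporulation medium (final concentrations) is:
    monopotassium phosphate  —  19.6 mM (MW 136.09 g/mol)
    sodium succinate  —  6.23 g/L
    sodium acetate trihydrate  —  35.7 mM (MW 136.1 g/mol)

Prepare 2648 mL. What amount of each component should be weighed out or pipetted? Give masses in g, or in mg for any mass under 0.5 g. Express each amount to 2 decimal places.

monopotassium phosphate 7.06 g; sodium succinate 16.50 g; sodium acetate trihydrate 12.87 g

Working volume: 2648 mL = 2.648 L.
monopotassium phosphate: 19.6 mmol/L × 136.09 g/mol × 2.648 L ÷ 1000 = 7.06 g
sodium succinate: 6.23 g/L × 2.648 L = 16.50 g
sodium acetate trihydrate: 35.7 mmol/L × 136.1 g/mol × 2.648 L ÷ 1000 = 12.87 g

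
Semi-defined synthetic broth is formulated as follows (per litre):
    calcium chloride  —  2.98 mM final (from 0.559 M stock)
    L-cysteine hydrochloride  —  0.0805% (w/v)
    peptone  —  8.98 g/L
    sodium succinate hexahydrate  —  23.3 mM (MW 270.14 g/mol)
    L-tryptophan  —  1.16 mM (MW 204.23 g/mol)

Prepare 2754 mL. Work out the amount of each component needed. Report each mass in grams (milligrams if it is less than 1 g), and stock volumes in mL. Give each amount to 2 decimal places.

calcium chloride 14.68 mL; L-cysteine hydrochloride 2.22 g; peptone 24.73 g; sodium succinate hexahydrate 17.33 g; L-tryptophan 652.44 mg

Scale factor relative to 1 L: 2.754.
calcium chloride: dilute stock: 2.98 mM × 2754 mL ÷ 559 mM = 14.68 mL
L-cysteine hydrochloride: 0.0805 g per 100 mL × 2754 mL ÷ 100 = 2.22 g
peptone: 8.98 g/L × 2.754 L = 24.73 g
sodium succinate hexahydrate: 23.3 mmol/L × 270.14 g/mol × 2.754 L ÷ 1000 = 17.33 g
L-tryptophan: 1.16 mmol/L × 204.23 mg/mmol × 2.754 L = 652.44 mg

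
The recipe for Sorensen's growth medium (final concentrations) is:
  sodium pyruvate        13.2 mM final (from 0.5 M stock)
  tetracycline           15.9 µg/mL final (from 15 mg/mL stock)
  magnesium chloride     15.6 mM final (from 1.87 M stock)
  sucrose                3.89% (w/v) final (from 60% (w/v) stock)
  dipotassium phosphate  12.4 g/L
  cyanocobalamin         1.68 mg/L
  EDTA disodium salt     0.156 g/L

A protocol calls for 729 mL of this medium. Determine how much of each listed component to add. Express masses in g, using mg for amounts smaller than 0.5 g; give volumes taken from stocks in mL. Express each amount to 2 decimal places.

sodium pyruvate 19.25 mL; tetracycline 0.77 mL; magnesium chloride 6.08 mL; sucrose 47.26 mL; dipotassium phosphate 9.04 g; cyanocobalamin 1.22 mg; EDTA disodium salt 113.72 mg

Target volume = 729 mL = 0.729 L.
sodium pyruvate: V = C2·V2/C1 = 13.2 mM × 729 mL ÷ 500 mM = 19.25 mL
tetracycline: dilute stock: 15.9 µg/mL × 729 mL ÷ 15000 µg/mL = 0.77 mL
magnesium chloride: dilute stock: 15.6 mM × 729 mL ÷ 1870 mM = 6.08 mL
sucrose: dilute stock: 3.89% ÷ 60% × 729 mL = 47.26 mL
dipotassium phosphate: 12.4 g/L × 0.729 L = 9.04 g
cyanocobalamin: 1.68 mg/L × 0.729 L = 1.22 mg
EDTA disodium salt: 0.156 g/L × 0.729 L = 0.113724 g = 113.72 mg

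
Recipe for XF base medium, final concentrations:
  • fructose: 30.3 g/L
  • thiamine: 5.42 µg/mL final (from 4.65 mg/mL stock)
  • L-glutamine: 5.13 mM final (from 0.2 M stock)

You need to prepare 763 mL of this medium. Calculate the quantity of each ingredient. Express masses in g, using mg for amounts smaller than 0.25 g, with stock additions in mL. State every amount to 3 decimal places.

Working volume: 763 mL = 0.763 L.
fructose: 30.3 g/L × 0.763 L = 23.119 g
thiamine: dilute stock: 5.42 µg/mL × 763 mL ÷ 4650 µg/mL = 0.889 mL
L-glutamine: C1V1 = C2V2 → 5.13 mM × 763 mL ÷ 200 mM = 19.571 mL

fructose 23.119 g; thiamine 0.889 mL; L-glutamine 19.571 mL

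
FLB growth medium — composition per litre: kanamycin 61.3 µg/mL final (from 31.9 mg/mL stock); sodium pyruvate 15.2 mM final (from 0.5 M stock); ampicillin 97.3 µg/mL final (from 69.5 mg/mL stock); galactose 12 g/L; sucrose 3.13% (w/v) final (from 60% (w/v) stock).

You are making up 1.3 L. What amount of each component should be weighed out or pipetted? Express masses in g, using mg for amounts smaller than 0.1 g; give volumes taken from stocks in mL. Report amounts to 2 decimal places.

Working volume: 1.3 L.
kanamycin: V = C2·V2/C1 = 61.3 µg/mL × 1300 mL ÷ 31900 µg/mL = 2.50 mL
sodium pyruvate: C1V1 = C2V2 → 15.2 mM × 1300 mL ÷ 500 mM = 39.52 mL
ampicillin: V = C2·V2/C1 = 97.3 µg/mL × 1300 mL ÷ 69500 µg/mL = 1.82 mL
galactose: 12 g/L × 1.3 L = 15.60 g
sucrose: C1V1 = C2V2 → 3.13% ÷ 60% × 1300 mL = 67.82 mL

kanamycin 2.50 mL; sodium pyruvate 39.52 mL; ampicillin 1.82 mL; galactose 15.60 g; sucrose 67.82 mL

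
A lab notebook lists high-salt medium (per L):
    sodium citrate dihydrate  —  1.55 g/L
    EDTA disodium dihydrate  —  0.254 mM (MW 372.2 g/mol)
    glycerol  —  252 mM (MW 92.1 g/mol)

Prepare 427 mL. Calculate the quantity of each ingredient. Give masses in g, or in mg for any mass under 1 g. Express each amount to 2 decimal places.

Scale factor relative to 1 L: 0.427.
sodium citrate dihydrate: 1.55 g/L × 0.427 L = 0.66185 g = 661.85 mg
EDTA disodium dihydrate: 0.254 mmol/L × 372.2 mg/mmol × 0.427 L = 40.37 mg
glycerol: 252 mmol/L × 92.1 g/mol × 0.427 L ÷ 1000 = 9.91 g

sodium citrate dihydrate 661.85 mg; EDTA disodium dihydrate 40.37 mg; glycerol 9.91 g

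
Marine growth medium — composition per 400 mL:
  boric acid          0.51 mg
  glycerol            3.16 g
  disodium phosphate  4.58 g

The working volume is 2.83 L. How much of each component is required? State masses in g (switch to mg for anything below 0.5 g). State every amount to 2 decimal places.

boric acid 3.61 mg; glycerol 22.36 g; disodium phosphate 32.40 g

Ratio of target to recipe volume: 2830 / 400 = 7.075.
boric acid: 0.51 mg × (2830 mL / 400 mL) = 3.61 mg
glycerol: 3.16 g × (2830 mL / 400 mL) = 22.36 g
disodium phosphate: 4.58 g × (2830 mL / 400 mL) = 32.40 g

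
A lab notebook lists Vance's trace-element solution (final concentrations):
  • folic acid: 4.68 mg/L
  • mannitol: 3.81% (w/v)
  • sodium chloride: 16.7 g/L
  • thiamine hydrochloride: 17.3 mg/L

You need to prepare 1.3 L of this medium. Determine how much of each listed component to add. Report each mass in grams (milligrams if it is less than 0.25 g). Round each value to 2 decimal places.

Working volume: 1.3 L.
folic acid: 4.68 mg/L × 1.3 L = 6.08 mg
mannitol: 3.81% w/v = 38.1 g/L → 38.1 × 1.3 L = 49.53 g
sodium chloride: 16.7 g/L × 1.3 L = 21.71 g
thiamine hydrochloride: 17.3 mg/L × 1.3 L = 22.49 mg

folic acid 6.08 mg; mannitol 49.53 g; sodium chloride 21.71 g; thiamine hydrochloride 22.49 mg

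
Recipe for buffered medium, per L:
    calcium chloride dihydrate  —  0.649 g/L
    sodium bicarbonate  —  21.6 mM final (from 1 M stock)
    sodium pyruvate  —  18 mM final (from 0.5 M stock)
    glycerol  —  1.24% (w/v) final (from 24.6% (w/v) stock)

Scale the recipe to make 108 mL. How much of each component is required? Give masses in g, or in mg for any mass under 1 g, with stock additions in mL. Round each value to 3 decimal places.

calcium chloride dihydrate 70.092 mg; sodium bicarbonate 2.333 mL; sodium pyruvate 3.888 mL; glycerol 5.444 mL

Working volume: 108 mL = 0.108 L.
calcium chloride dihydrate: 0.649 g/L × 0.108 L = 0.070092 g = 70.092 mg
sodium bicarbonate: C1V1 = C2V2 → 21.6 mM × 108 mL ÷ 1000 mM = 2.333 mL
sodium pyruvate: dilute stock: 18 mM × 108 mL ÷ 500 mM = 3.888 mL
glycerol: dilute stock: 1.24% ÷ 24.6% × 108 mL = 5.444 mL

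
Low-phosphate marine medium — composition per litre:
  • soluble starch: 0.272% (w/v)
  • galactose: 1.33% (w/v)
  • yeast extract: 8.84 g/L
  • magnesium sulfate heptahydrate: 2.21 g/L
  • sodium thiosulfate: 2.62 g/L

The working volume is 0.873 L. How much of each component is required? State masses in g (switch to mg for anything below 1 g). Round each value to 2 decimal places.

Working volume: 0.873 L.
soluble starch: 0.272% w/v = 2.72 g/L → 2.72 × 0.873 L = 2.37 g
galactose: 1.33 g per 100 mL × 873 mL ÷ 100 = 11.61 g
yeast extract: 8.84 g/L × 0.873 L = 7.72 g
magnesium sulfate heptahydrate: 2.21 g/L × 0.873 L = 1.93 g
sodium thiosulfate: 2.62 g/L × 0.873 L = 2.29 g

soluble starch 2.37 g; galactose 11.61 g; yeast extract 7.72 g; magnesium sulfate heptahydrate 1.93 g; sodium thiosulfate 2.29 g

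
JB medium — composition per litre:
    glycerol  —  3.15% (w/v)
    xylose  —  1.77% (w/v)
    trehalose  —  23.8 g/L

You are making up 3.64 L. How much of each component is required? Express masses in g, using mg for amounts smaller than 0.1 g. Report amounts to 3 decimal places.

glycerol 114.660 g; xylose 64.428 g; trehalose 86.632 g

Working volume: 3.64 L.
glycerol: 3.15% w/v = 31.5 g/L → 31.5 × 3.64 L = 114.660 g
xylose: 1.77 g per 100 mL × 3640 mL ÷ 100 = 64.428 g
trehalose: 23.8 g/L × 3.64 L = 86.632 g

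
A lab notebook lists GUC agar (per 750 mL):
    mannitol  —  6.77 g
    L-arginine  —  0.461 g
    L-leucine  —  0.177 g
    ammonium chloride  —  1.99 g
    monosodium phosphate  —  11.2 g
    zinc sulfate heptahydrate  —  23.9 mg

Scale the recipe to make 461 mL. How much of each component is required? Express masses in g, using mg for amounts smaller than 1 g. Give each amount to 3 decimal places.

Ratio of target to recipe volume: 461 / 750 = 0.614667.
mannitol: 6.77 g × (461 mL / 750 mL) = 4.161 g
L-arginine: 0.461 g × (461 mL / 750 mL) = 0.283361 g = 283.361 mg
L-leucine: 0.177 g × (461 mL / 750 mL) = 0.108796 g = 108.796 mg
ammonium chloride: 1.99 g × (461 mL / 750 mL) = 1.223 g
monosodium phosphate: 11.2 g × (461 mL / 750 mL) = 6.884 g
zinc sulfate heptahydrate: 23.9 mg × (461 mL / 750 mL) = 14.691 mg

mannitol 4.161 g; L-arginine 283.361 mg; L-leucine 108.796 mg; ammonium chloride 1.223 g; monosodium phosphate 6.884 g; zinc sulfate heptahydrate 14.691 mg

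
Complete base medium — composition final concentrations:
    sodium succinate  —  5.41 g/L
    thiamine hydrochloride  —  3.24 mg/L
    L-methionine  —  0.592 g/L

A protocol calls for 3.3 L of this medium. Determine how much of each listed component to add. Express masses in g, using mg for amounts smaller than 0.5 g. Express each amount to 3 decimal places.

sodium succinate 17.853 g; thiamine hydrochloride 10.692 mg; L-methionine 1.954 g

Working volume: 3.3 L.
sodium succinate: 5.41 g/L × 3.3 L = 17.853 g
thiamine hydrochloride: 3.24 mg/L × 3.3 L = 10.692 mg
L-methionine: 0.592 g/L × 3.3 L = 1.954 g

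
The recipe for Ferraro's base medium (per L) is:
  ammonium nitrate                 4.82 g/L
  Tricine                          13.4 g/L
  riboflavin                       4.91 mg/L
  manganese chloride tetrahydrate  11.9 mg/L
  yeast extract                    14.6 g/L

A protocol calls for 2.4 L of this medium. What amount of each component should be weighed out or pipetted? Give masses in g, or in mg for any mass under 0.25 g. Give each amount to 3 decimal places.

ammonium nitrate 11.568 g; Tricine 32.160 g; riboflavin 11.784 mg; manganese chloride tetrahydrate 28.560 mg; yeast extract 35.040 g

Scale factor relative to 1 L: 2.4.
ammonium nitrate: 4.82 g/L × 2.4 L = 11.568 g
Tricine: 13.4 g/L × 2.4 L = 32.160 g
riboflavin: 4.91 mg/L × 2.4 L = 11.784 mg
manganese chloride tetrahydrate: 11.9 mg/L × 2.4 L = 28.560 mg
yeast extract: 14.6 g/L × 2.4 L = 35.040 g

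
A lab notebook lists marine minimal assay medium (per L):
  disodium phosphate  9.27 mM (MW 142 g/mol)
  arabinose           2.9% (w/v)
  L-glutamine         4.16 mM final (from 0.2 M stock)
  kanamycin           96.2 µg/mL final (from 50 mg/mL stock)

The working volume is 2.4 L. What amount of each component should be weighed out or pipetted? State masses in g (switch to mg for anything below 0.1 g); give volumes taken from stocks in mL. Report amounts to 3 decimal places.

Working volume: 2.4 L.
disodium phosphate: 9.27 mmol/L × 142 g/mol × 2.4 L ÷ 1000 = 3.159 g
arabinose: 2.9% w/v = 29 g/L → 29 × 2.4 L = 69.600 g
L-glutamine: V = C2·V2/C1 = 4.16 mM × 2400 mL ÷ 200 mM = 49.920 mL
kanamycin: dilute stock: 96.2 µg/mL × 2400 mL ÷ 50000 µg/mL = 4.618 mL

disodium phosphate 3.159 g; arabinose 69.600 g; L-glutamine 49.920 mL; kanamycin 4.618 mL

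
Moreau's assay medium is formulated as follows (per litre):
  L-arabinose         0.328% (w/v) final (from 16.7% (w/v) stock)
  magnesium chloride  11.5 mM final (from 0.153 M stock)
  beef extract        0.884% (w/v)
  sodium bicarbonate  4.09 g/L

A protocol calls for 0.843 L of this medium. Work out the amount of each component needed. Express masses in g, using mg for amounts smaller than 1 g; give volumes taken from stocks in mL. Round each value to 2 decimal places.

Scale factor relative to 1 L: 0.843.
L-arabinose: C1V1 = C2V2 → 0.328% ÷ 16.7% × 843 mL = 16.56 mL
magnesium chloride: dilute stock: 11.5 mM × 843 mL ÷ 153 mM = 63.36 mL
beef extract: 0.884% w/v = 8.84 g/L → 8.84 × 0.843 L = 7.45 g
sodium bicarbonate: 4.09 g/L × 0.843 L = 3.45 g

L-arabinose 16.56 mL; magnesium chloride 63.36 mL; beef extract 7.45 g; sodium bicarbonate 3.45 g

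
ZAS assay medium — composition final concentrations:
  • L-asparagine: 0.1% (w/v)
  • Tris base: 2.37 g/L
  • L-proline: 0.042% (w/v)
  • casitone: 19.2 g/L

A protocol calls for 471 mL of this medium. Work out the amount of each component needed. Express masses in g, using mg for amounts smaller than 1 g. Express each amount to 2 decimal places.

Scale factor relative to 1 L: 0.471.
L-asparagine: 0.1 g per 100 mL × 471 mL ÷ 100 = 0.471 g = 471.00 mg
Tris base: 2.37 g/L × 0.471 L = 1.12 g
L-proline: 0.042% w/v = 0.42 g/L → 0.42 × 0.471 L = 0.19782 g = 197.82 mg
casitone: 19.2 g/L × 0.471 L = 9.04 g

L-asparagine 471.00 mg; Tris base 1.12 g; L-proline 197.82 mg; casitone 9.04 g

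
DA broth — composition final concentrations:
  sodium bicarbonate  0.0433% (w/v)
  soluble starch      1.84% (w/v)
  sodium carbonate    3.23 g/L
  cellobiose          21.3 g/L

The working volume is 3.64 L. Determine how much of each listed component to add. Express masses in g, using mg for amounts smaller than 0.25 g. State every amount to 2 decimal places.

Working volume: 3.64 L.
sodium bicarbonate: 0.0433 g per 100 mL × 3640 mL ÷ 100 = 1.58 g
soluble starch: 1.84% w/v = 18.4 g/L → 18.4 × 3.64 L = 66.98 g
sodium carbonate: 3.23 g/L × 3.64 L = 11.76 g
cellobiose: 21.3 g/L × 3.64 L = 77.53 g

sodium bicarbonate 1.58 g; soluble starch 66.98 g; sodium carbonate 11.76 g; cellobiose 77.53 g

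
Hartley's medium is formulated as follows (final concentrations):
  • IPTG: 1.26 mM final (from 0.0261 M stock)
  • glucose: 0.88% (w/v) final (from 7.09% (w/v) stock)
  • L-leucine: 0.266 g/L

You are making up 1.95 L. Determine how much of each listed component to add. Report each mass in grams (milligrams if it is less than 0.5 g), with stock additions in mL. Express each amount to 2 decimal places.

Working volume: 1.95 L.
IPTG: C1V1 = C2V2 → 1.26 mM × 1950 mL ÷ 26.1 mM = 94.14 mL
glucose: dilute stock: 0.88% ÷ 7.09% × 1950 mL = 242.03 mL
L-leucine: 0.266 g/L × 1.95 L = 0.52 g

IPTG 94.14 mL; glucose 242.03 mL; L-leucine 0.52 g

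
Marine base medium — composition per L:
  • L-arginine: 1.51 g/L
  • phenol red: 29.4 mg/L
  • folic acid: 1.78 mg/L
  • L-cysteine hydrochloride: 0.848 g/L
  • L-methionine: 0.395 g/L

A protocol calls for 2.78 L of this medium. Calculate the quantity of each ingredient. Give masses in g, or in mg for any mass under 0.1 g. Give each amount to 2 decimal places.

L-arginine 4.20 g; phenol red 81.73 mg; folic acid 4.95 mg; L-cysteine hydrochloride 2.36 g; L-methionine 1.10 g

Working volume: 2.78 L.
L-arginine: 1.51 g/L × 2.78 L = 4.20 g
phenol red: 29.4 mg/L × 2.78 L = 81.73 mg
folic acid: 1.78 mg/L × 2.78 L = 4.95 mg
L-cysteine hydrochloride: 0.848 g/L × 2.78 L = 2.36 g
L-methionine: 0.395 g/L × 2.78 L = 1.10 g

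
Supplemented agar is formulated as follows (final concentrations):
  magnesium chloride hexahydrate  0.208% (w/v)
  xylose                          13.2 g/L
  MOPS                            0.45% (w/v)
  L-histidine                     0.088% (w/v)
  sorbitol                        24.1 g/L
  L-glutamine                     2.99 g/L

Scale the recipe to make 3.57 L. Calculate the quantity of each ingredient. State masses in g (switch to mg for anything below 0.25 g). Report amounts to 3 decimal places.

Scale factor relative to 1 L: 3.57.
magnesium chloride hexahydrate: 0.208% w/v = 2.08 g/L → 2.08 × 3.57 L = 7.426 g
xylose: 13.2 g/L × 3.57 L = 47.124 g
MOPS: 0.45% w/v = 4.5 g/L → 4.5 × 3.57 L = 16.065 g
L-histidine: 0.088 g per 100 mL × 3570 mL ÷ 100 = 3.142 g
sorbitol: 24.1 g/L × 3.57 L = 86.037 g
L-glutamine: 2.99 g/L × 3.57 L = 10.674 g

magnesium chloride hexahydrate 7.426 g; xylose 47.124 g; MOPS 16.065 g; L-histidine 3.142 g; sorbitol 86.037 g; L-glutamine 10.674 g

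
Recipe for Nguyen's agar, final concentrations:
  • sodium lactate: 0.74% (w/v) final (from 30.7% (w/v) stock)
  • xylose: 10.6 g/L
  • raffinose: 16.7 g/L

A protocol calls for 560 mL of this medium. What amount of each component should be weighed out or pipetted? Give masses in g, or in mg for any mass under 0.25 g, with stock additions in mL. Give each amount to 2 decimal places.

Working volume: 560 mL = 0.56 L.
sodium lactate: dilute stock: 0.74% ÷ 30.7% × 560 mL = 13.50 mL
xylose: 10.6 g/L × 0.56 L = 5.94 g
raffinose: 16.7 g/L × 0.56 L = 9.35 g

sodium lactate 13.50 mL; xylose 5.94 g; raffinose 9.35 g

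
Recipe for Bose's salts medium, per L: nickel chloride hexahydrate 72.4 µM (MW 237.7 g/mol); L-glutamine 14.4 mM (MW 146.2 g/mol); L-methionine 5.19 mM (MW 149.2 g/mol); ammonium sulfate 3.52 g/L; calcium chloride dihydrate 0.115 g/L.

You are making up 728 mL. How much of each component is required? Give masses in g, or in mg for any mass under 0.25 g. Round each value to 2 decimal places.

nickel chloride hexahydrate 12.53 mg; L-glutamine 1.53 g; L-methionine 0.56 g; ammonium sulfate 2.56 g; calcium chloride dihydrate 83.72 mg

Target volume = 728 mL = 0.728 L.
nickel chloride hexahydrate: 72.4 µmol/L × 237.7 g/mol × 0.728 L ÷ 1000 = 12.53 mg
L-glutamine: 14.4 mmol/L × 146.2 g/mol × 0.728 L ÷ 1000 = 1.53 g
L-methionine: 5.19 mmol/L × 149.2 g/mol × 0.728 L ÷ 1000 = 0.56 g
ammonium sulfate: 3.52 g/L × 0.728 L = 2.56 g
calcium chloride dihydrate: 0.115 g/L × 0.728 L = 0.08372 g = 83.72 mg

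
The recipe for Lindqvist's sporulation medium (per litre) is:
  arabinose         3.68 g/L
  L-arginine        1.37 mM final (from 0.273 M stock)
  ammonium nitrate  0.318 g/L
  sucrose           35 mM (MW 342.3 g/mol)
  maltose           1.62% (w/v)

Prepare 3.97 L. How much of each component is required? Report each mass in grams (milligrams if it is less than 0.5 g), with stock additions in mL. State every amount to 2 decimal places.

Working volume: 3.97 L.
arabinose: 3.68 g/L × 3.97 L = 14.61 g
L-arginine: C1V1 = C2V2 → 1.37 mM × 3970 mL ÷ 273 mM = 19.92 mL
ammonium nitrate: 0.318 g/L × 3.97 L = 1.26 g
sucrose: 35 mmol/L × 342.3 g/mol × 3.97 L ÷ 1000 = 47.56 g
maltose: 1.62% w/v = 16.2 g/L → 16.2 × 3.97 L = 64.31 g

arabinose 14.61 g; L-arginine 19.92 mL; ammonium nitrate 1.26 g; sucrose 47.56 g; maltose 64.31 g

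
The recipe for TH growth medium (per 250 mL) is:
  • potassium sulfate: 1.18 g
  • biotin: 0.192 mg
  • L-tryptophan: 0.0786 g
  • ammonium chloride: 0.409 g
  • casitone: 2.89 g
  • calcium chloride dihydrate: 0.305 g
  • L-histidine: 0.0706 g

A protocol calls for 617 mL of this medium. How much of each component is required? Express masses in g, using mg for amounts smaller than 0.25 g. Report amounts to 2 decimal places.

Ratio of target to recipe volume: 617 / 250 = 2.468.
potassium sulfate: 1.18 g × (617 mL / 250 mL) = 2.91 g
biotin: 0.192 mg × (617 mL / 250 mL) = 0.47 mg
L-tryptophan: 0.0786 g × (617 mL / 250 mL) = 0.193985 g = 193.98 mg
ammonium chloride: 0.409 g × (617 mL / 250 mL) = 1.01 g
casitone: 2.89 g × (617 mL / 250 mL) = 7.13 g
calcium chloride dihydrate: 0.305 g × (617 mL / 250 mL) = 0.75 g
L-histidine: 0.0706 g × (617 mL / 250 mL) = 0.174241 g = 174.24 mg

potassium sulfate 2.91 g; biotin 0.47 mg; L-tryptophan 193.98 mg; ammonium chloride 1.01 g; casitone 7.13 g; calcium chloride dihydrate 0.75 g; L-histidine 174.24 mg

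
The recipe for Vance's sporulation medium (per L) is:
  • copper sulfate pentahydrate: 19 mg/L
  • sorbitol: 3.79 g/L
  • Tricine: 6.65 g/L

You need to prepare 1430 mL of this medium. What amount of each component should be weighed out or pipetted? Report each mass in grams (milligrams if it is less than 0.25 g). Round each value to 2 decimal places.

copper sulfate pentahydrate 27.17 mg; sorbitol 5.42 g; Tricine 9.51 g

Target volume = 1430 mL = 1.43 L.
copper sulfate pentahydrate: 19 mg/L × 1.43 L = 27.17 mg
sorbitol: 3.79 g/L × 1.43 L = 5.42 g
Tricine: 6.65 g/L × 1.43 L = 9.51 g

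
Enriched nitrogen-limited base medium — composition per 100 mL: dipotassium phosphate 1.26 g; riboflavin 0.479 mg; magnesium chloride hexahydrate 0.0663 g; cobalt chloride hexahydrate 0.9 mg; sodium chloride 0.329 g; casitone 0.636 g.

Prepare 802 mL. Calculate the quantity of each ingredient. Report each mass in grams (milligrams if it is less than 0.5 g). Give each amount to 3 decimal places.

dipotassium phosphate 10.105 g; riboflavin 3.842 mg; magnesium chloride hexahydrate 0.532 g; cobalt chloride hexahydrate 7.218 mg; sodium chloride 2.639 g; casitone 5.101 g

Ratio of target to recipe volume: 802 / 100 = 8.02.
dipotassium phosphate: 1.26 g × (802 mL / 100 mL) = 10.105 g
riboflavin: 0.479 mg × (802 mL / 100 mL) = 3.842 mg
magnesium chloride hexahydrate: 0.0663 g × (802 mL / 100 mL) = 0.532 g
cobalt chloride hexahydrate: 0.9 mg × (802 mL / 100 mL) = 7.218 mg
sodium chloride: 0.329 g × (802 mL / 100 mL) = 2.639 g
casitone: 0.636 g × (802 mL / 100 mL) = 5.101 g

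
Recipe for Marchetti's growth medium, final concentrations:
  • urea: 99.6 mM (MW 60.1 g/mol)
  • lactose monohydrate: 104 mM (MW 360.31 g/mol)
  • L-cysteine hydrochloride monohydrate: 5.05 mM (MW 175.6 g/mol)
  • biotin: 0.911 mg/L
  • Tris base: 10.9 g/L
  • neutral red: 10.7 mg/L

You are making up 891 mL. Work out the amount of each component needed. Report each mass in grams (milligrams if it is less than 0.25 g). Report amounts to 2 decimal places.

urea 5.33 g; lactose monohydrate 33.39 g; L-cysteine hydrochloride monohydrate 0.79 g; biotin 0.81 mg; Tris base 9.71 g; neutral red 9.53 mg

Scale factor relative to 1 L: 0.891.
urea: 99.6 mmol/L × 60.1 g/mol × 0.891 L ÷ 1000 = 5.33 g
lactose monohydrate: 104 mmol/L × 360.31 g/mol × 0.891 L ÷ 1000 = 33.39 g
L-cysteine hydrochloride monohydrate: 5.05 mmol/L × 175.6 g/mol × 0.891 L ÷ 1000 = 0.79 g
biotin: 0.911 mg/L × 0.891 L = 0.81 mg
Tris base: 10.9 g/L × 0.891 L = 9.71 g
neutral red: 10.7 mg/L × 0.891 L = 9.53 mg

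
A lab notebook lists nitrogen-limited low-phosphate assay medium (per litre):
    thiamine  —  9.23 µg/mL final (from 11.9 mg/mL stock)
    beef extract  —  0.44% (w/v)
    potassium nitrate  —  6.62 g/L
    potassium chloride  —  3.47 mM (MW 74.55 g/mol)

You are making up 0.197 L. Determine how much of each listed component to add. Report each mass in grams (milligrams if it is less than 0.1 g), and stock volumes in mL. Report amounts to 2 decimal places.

thiamine 0.15 mL; beef extract 0.87 g; potassium nitrate 1.30 g; potassium chloride 50.96 mg

Working volume: 0.197 L.
thiamine: C1V1 = C2V2 → 9.23 µg/mL × 197 mL ÷ 11900 µg/mL = 0.15 mL
beef extract: 0.44 g per 100 mL × 197 mL ÷ 100 = 0.87 g
potassium nitrate: 6.62 g/L × 0.197 L = 1.30 g
potassium chloride: 3.47 mmol/L × 74.55 mg/mmol × 0.197 L = 50.96 mg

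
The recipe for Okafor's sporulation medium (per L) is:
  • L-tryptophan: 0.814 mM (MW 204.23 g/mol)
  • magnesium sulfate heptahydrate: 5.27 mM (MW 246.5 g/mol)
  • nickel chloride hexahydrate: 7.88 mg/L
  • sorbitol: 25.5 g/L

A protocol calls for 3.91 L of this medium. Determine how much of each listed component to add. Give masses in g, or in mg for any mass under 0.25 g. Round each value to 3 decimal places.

L-tryptophan 0.650 g; magnesium sulfate heptahydrate 5.079 g; nickel chloride hexahydrate 30.811 mg; sorbitol 99.705 g

Working volume: 3.91 L.
L-tryptophan: 0.814 mmol/L × 204.23 g/mol × 3.91 L ÷ 1000 = 0.650 g
magnesium sulfate heptahydrate: 5.27 mmol/L × 246.5 g/mol × 3.91 L ÷ 1000 = 5.079 g
nickel chloride hexahydrate: 7.88 mg/L × 3.91 L = 30.811 mg
sorbitol: 25.5 g/L × 3.91 L = 99.705 g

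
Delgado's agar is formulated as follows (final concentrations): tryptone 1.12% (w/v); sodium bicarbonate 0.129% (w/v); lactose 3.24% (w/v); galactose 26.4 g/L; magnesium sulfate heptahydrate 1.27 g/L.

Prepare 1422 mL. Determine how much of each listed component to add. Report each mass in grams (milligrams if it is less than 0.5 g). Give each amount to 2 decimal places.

tryptone 15.93 g; sodium bicarbonate 1.83 g; lactose 46.07 g; galactose 37.54 g; magnesium sulfate heptahydrate 1.81 g

Working volume: 1422 mL = 1.422 L.
tryptone: 1.12 g per 100 mL × 1422 mL ÷ 100 = 15.93 g
sodium bicarbonate: 0.129% w/v = 1.29 g/L → 1.29 × 1.422 L = 1.83 g
lactose: 3.24 g per 100 mL × 1422 mL ÷ 100 = 46.07 g
galactose: 26.4 g/L × 1.422 L = 37.54 g
magnesium sulfate heptahydrate: 1.27 g/L × 1.422 L = 1.81 g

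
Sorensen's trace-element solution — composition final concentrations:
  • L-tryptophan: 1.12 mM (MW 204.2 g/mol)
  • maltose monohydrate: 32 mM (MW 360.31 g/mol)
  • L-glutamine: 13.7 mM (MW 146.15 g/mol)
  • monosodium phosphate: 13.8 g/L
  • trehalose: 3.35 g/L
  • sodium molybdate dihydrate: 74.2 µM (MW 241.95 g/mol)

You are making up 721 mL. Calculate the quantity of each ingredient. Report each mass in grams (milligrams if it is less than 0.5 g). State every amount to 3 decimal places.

L-tryptophan 164.896 mg; maltose monohydrate 8.313 g; L-glutamine 1.444 g; monosodium phosphate 9.950 g; trehalose 2.415 g; sodium molybdate dihydrate 12.944 mg

Scale factor relative to 1 L: 0.721.
L-tryptophan: 1.12 mmol/L × 204.2 mg/mmol × 0.721 L = 164.896 mg
maltose monohydrate: 32 mmol/L × 360.31 g/mol × 0.721 L ÷ 1000 = 8.313 g
L-glutamine: 13.7 mmol/L × 146.15 g/mol × 0.721 L ÷ 1000 = 1.444 g
monosodium phosphate: 13.8 g/L × 0.721 L = 9.950 g
trehalose: 3.35 g/L × 0.721 L = 2.415 g
sodium molybdate dihydrate: 74.2 µmol/L × 241.95 g/mol × 0.721 L ÷ 1000 = 12.944 mg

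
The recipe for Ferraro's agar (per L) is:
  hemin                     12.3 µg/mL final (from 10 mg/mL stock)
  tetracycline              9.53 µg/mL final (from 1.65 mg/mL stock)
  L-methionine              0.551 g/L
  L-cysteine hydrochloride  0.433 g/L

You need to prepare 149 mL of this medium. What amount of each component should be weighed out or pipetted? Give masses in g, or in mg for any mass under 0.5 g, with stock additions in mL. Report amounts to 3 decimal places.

Scale factor relative to 1 L: 0.149.
hemin: V = C2·V2/C1 = 12.3 µg/mL × 149 mL ÷ 10000 µg/mL = 0.183 mL
tetracycline: C1V1 = C2V2 → 9.53 µg/mL × 149 mL ÷ 1650 µg/mL = 0.861 mL
L-methionine: 0.551 g/L × 0.149 L = 0.082099 g = 82.099 mg
L-cysteine hydrochloride: 0.433 g/L × 0.149 L = 0.064517 g = 64.517 mg

hemin 0.183 mL; tetracycline 0.861 mL; L-methionine 82.099 mg; L-cysteine hydrochloride 64.517 mg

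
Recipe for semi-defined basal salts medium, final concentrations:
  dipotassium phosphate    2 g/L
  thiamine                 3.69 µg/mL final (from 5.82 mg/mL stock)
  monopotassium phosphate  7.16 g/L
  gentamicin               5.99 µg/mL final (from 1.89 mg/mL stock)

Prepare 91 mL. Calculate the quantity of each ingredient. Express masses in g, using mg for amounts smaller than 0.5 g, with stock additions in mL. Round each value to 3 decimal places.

Target volume = 91 mL = 0.091 L.
dipotassium phosphate: 2 g/L × 0.091 L = 0.182 g = 182.000 mg
thiamine: C1V1 = C2V2 → 3.69 µg/mL × 91 mL ÷ 5820 µg/mL = 0.058 mL
monopotassium phosphate: 7.16 g/L × 0.091 L = 0.652 g
gentamicin: V = C2·V2/C1 = 5.99 µg/mL × 91 mL ÷ 1890 µg/mL = 0.288 mL

dipotassium phosphate 182.000 mg; thiamine 0.058 mL; monopotassium phosphate 0.652 g; gentamicin 0.288 mL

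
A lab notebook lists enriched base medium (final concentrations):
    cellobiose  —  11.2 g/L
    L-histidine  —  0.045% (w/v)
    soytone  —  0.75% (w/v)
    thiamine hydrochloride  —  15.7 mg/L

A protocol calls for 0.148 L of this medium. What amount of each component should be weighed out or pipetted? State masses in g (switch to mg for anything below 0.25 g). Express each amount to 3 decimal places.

Scale factor relative to 1 L: 0.148.
cellobiose: 11.2 g/L × 0.148 L = 1.658 g
L-histidine: 0.045% w/v = 0.45 g/L → 0.45 × 0.148 L = 0.0666 g = 66.600 mg
soytone: 0.75% w/v = 7.5 g/L → 7.5 × 0.148 L = 1.110 g
thiamine hydrochloride: 15.7 mg/L × 0.148 L = 2.324 mg

cellobiose 1.658 g; L-histidine 66.600 mg; soytone 1.110 g; thiamine hydrochloride 2.324 mg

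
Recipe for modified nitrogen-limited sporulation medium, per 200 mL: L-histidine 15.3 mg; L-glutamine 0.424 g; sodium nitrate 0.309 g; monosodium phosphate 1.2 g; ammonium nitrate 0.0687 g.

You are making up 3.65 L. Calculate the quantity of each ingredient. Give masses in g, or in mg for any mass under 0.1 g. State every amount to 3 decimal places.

L-histidine 0.279 g; L-glutamine 7.738 g; sodium nitrate 5.639 g; monosodium phosphate 21.900 g; ammonium nitrate 1.254 g

Ratio of target to recipe volume: 3650 / 200 = 18.25.
L-histidine: 15.3 mg × (3650 mL / 200 mL) = 279.225 mg = 0.279 g
L-glutamine: 0.424 g × (3650 mL / 200 mL) = 7.738 g
sodium nitrate: 0.309 g × (3650 mL / 200 mL) = 5.639 g
monosodium phosphate: 1.2 g × (3650 mL / 200 mL) = 21.900 g
ammonium nitrate: 0.0687 g × (3650 mL / 200 mL) = 1.254 g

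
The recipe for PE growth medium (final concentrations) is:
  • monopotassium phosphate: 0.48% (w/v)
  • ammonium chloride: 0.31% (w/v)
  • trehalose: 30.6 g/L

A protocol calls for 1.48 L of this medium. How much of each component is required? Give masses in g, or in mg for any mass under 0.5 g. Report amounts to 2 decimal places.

monopotassium phosphate 7.10 g; ammonium chloride 4.59 g; trehalose 45.29 g

Working volume: 1.48 L.
monopotassium phosphate: 0.48 g per 100 mL × 1480 mL ÷ 100 = 7.10 g
ammonium chloride: 0.31% w/v = 3.1 g/L → 3.1 × 1.48 L = 4.59 g
trehalose: 30.6 g/L × 1.48 L = 45.29 g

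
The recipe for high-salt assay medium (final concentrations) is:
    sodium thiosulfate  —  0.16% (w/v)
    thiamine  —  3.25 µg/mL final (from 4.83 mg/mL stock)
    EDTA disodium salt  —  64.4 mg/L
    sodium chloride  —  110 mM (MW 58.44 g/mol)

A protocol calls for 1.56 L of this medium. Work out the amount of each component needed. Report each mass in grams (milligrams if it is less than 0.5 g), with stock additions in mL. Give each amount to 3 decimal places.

Scale factor relative to 1 L: 1.56.
sodium thiosulfate: 0.16 g per 100 mL × 1560 mL ÷ 100 = 2.496 g
thiamine: dilute stock: 3.25 µg/mL × 1560 mL ÷ 4830 µg/mL = 1.050 mL
EDTA disodium salt: 64.4 mg/L × 1.56 L = 100.464 mg
sodium chloride: 110 mmol/L × 58.44 g/mol × 1.56 L ÷ 1000 = 10.028 g

sodium thiosulfate 2.496 g; thiamine 1.050 mL; EDTA disodium salt 100.464 mg; sodium chloride 10.028 g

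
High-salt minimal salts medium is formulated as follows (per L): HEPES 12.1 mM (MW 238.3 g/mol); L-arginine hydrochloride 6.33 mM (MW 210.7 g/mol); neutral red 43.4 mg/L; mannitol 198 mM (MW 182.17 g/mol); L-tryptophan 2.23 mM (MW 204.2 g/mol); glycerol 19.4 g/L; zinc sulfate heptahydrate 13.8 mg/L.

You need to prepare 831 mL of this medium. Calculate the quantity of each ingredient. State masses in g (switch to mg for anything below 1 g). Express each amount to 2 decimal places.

Target volume = 831 mL = 0.831 L.
HEPES: 12.1 mmol/L × 238.3 g/mol × 0.831 L ÷ 1000 = 2.40 g
L-arginine hydrochloride: 6.33 mmol/L × 210.7 g/mol × 0.831 L ÷ 1000 = 1.11 g
neutral red: 43.4 mg/L × 0.831 L = 36.07 mg
mannitol: 198 mmol/L × 182.17 g/mol × 0.831 L ÷ 1000 = 29.97 g
L-tryptophan: 2.23 mmol/L × 204.2 mg/mmol × 0.831 L = 378.41 mg
glycerol: 19.4 g/L × 0.831 L = 16.12 g
zinc sulfate heptahydrate: 13.8 mg/L × 0.831 L = 11.47 mg

HEPES 2.40 g; L-arginine hydrochloride 1.11 g; neutral red 36.07 mg; mannitol 29.97 g; L-tryptophan 378.41 mg; glycerol 16.12 g; zinc sulfate heptahydrate 11.47 mg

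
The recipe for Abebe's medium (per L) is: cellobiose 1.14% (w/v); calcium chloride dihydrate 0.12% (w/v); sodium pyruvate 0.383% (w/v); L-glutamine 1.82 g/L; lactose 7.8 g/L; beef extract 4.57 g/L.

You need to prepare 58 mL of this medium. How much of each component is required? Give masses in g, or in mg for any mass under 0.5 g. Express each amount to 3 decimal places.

cellobiose 0.661 g; calcium chloride dihydrate 69.600 mg; sodium pyruvate 222.140 mg; L-glutamine 105.560 mg; lactose 452.400 mg; beef extract 265.060 mg

Scale factor relative to 1 L: 0.058.
cellobiose: 1.14% w/v = 11.4 g/L → 11.4 × 0.058 L = 0.661 g
calcium chloride dihydrate: 0.12 g per 100 mL × 58 mL ÷ 100 = 0.0696 g = 69.600 mg
sodium pyruvate: 0.383 g per 100 mL × 58 mL ÷ 100 = 0.22214 g = 222.140 mg
L-glutamine: 1.82 g/L × 0.058 L = 0.10556 g = 105.560 mg
lactose: 7.8 g/L × 0.058 L = 0.4524 g = 452.400 mg
beef extract: 4.57 g/L × 0.058 L = 0.26506 g = 265.060 mg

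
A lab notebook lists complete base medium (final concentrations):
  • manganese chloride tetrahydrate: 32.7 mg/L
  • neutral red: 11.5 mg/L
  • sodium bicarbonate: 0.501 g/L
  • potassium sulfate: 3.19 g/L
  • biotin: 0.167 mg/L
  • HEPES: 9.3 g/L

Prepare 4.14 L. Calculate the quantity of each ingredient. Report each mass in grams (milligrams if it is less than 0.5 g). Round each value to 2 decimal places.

manganese chloride tetrahydrate 135.38 mg; neutral red 47.61 mg; sodium bicarbonate 2.07 g; potassium sulfate 13.21 g; biotin 0.69 mg; HEPES 38.50 g

Working volume: 4.14 L.
manganese chloride tetrahydrate: 32.7 mg/L × 4.14 L = 135.38 mg
neutral red: 11.5 mg/L × 4.14 L = 47.61 mg
sodium bicarbonate: 0.501 g/L × 4.14 L = 2.07 g
potassium sulfate: 3.19 g/L × 4.14 L = 13.21 g
biotin: 0.167 mg/L × 4.14 L = 0.69 mg
HEPES: 9.3 g/L × 4.14 L = 38.50 g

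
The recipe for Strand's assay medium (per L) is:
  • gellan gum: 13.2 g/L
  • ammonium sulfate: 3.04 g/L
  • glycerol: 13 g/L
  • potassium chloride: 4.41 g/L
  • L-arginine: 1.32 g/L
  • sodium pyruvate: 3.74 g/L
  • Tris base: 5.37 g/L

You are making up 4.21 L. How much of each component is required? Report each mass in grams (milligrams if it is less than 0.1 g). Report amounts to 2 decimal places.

gellan gum 55.57 g; ammonium sulfate 12.80 g; glycerol 54.73 g; potassium chloride 18.57 g; L-arginine 5.56 g; sodium pyruvate 15.75 g; Tris base 22.61 g

Working volume: 4.21 L.
gellan gum: 13.2 g/L × 4.21 L = 55.57 g
ammonium sulfate: 3.04 g/L × 4.21 L = 12.80 g
glycerol: 13 g/L × 4.21 L = 54.73 g
potassium chloride: 4.41 g/L × 4.21 L = 18.57 g
L-arginine: 1.32 g/L × 4.21 L = 5.56 g
sodium pyruvate: 3.74 g/L × 4.21 L = 15.75 g
Tris base: 5.37 g/L × 4.21 L = 22.61 g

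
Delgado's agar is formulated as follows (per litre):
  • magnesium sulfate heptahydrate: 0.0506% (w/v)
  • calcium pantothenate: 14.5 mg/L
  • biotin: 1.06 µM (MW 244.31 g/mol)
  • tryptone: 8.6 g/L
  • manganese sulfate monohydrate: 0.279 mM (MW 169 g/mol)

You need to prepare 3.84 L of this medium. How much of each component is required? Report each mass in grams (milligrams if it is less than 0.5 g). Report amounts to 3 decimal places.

Working volume: 3.84 L.
magnesium sulfate heptahydrate: 0.0506% w/v = 0.506 g/L → 0.506 × 3.84 L = 1.943 g
calcium pantothenate: 14.5 mg/L × 3.84 L = 55.680 mg
biotin: 1.06 µmol/L × 244.31 g/mol × 3.84 L ÷ 1000 = 0.994 mg
tryptone: 8.6 g/L × 3.84 L = 33.024 g
manganese sulfate monohydrate: 0.279 mmol/L × 169 mg/mmol × 3.84 L = 181.060 mg

magnesium sulfate heptahydrate 1.943 g; calcium pantothenate 55.680 mg; biotin 0.994 mg; tryptone 33.024 g; manganese sulfate monohydrate 181.060 mg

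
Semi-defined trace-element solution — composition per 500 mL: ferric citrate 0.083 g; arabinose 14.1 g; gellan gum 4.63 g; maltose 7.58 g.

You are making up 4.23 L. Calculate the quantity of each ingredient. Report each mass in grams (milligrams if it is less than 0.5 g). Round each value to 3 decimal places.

Scale factor = 4230 mL / 500 mL = 8.46.
ferric citrate: 0.083 g × (4230 mL / 500 mL) = 0.702 g
arabinose: 14.1 g × (4230 mL / 500 mL) = 119.286 g
gellan gum: 4.63 g × (4230 mL / 500 mL) = 39.170 g
maltose: 7.58 g × (4230 mL / 500 mL) = 64.127 g

ferric citrate 0.702 g; arabinose 119.286 g; gellan gum 39.170 g; maltose 64.127 g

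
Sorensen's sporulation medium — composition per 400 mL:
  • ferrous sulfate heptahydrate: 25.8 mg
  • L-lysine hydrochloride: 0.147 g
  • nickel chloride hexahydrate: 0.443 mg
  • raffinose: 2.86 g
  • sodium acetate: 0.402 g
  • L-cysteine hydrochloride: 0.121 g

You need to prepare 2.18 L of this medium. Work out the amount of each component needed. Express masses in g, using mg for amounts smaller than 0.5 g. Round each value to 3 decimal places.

Scale factor = 2180 mL / 400 mL = 5.45.
ferrous sulfate heptahydrate: 25.8 mg × (2180 mL / 400 mL) = 140.610 mg
L-lysine hydrochloride: 0.147 g × (2180 mL / 400 mL) = 0.801 g
nickel chloride hexahydrate: 0.443 mg × (2180 mL / 400 mL) = 2.414 mg
raffinose: 2.86 g × (2180 mL / 400 mL) = 15.587 g
sodium acetate: 0.402 g × (2180 mL / 400 mL) = 2.191 g
L-cysteine hydrochloride: 0.121 g × (2180 mL / 400 mL) = 0.659 g

ferrous sulfate heptahydrate 140.610 mg; L-lysine hydrochloride 0.801 g; nickel chloride hexahydrate 2.414 mg; raffinose 15.587 g; sodium acetate 2.191 g; L-cysteine hydrochloride 0.659 g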